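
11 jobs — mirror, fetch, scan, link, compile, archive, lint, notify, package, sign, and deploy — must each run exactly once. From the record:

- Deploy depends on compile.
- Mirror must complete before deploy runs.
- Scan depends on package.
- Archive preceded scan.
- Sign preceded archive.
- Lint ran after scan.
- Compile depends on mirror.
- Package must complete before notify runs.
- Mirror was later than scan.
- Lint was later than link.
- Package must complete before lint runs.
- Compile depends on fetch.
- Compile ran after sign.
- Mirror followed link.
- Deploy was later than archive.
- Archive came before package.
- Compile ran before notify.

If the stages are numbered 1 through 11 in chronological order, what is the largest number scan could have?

6

Scan must come before compile, deploy, lint, mirror, and notify — 5 stages forced after it.
Everything else can be placed before scan in some valid order, so scan can sit as late as position 11 − 5 = 6.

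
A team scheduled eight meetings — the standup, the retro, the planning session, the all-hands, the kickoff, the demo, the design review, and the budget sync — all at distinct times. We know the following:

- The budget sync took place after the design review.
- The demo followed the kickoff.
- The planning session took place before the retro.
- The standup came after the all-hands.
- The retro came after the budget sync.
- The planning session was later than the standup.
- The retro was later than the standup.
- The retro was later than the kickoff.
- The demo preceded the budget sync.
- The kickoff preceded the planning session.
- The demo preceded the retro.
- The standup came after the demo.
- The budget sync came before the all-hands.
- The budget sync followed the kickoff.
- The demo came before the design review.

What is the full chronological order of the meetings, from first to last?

the kickoff, the demo, the design review, the budget sync, the all-hands, the standup, the planning session, the retro

The constraints fix every adjacent pair, so only one ordering works:
the kickoff → the demo → the design review → the budget sync → the all-hands → the standup → the planning session → the retro.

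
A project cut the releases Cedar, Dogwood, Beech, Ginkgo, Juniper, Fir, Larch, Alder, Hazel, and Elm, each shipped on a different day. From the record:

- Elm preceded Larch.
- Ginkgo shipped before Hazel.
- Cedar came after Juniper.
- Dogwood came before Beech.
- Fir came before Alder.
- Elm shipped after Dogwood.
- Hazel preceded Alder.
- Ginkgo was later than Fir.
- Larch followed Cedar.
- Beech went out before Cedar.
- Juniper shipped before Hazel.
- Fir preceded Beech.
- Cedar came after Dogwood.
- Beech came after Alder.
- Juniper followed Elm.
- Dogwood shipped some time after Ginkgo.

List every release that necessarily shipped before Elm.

Directly stated before Elm: Dogwood.
Fir reaches Elm via Fir → Ginkgo → Dogwood → Elm.
Ginkgo reaches Elm via Ginkgo → Dogwood → Elm.
No chain forces Hazel (or any of the others) ahead of Elm.

Dogwood, Fir, Ginkgo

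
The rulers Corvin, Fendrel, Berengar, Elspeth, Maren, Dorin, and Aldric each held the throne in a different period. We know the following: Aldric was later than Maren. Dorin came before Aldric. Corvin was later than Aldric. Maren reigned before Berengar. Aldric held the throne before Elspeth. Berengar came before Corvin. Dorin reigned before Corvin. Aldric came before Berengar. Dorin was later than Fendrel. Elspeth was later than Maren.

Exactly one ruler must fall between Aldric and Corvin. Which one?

Berengar

Tracing the constraints gives Aldric → Berengar → Corvin, so Berengar sits after Aldric and before Corvin.
No other ruler is forced both after Aldric and before Corvin.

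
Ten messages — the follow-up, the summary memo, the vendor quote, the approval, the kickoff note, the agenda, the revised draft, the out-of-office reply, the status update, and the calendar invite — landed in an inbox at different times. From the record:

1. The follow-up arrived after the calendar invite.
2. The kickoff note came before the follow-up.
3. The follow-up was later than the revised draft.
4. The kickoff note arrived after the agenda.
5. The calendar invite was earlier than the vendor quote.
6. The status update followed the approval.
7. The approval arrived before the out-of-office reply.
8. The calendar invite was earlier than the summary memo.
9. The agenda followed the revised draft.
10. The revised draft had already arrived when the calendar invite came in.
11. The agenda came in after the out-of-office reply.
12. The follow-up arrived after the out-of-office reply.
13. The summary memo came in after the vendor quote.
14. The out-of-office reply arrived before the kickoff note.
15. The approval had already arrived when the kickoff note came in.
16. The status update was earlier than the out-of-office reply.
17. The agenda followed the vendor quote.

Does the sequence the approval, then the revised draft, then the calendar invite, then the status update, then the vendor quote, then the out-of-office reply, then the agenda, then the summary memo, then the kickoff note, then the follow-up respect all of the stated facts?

yes

Check each stated constraint against the proposed order — e.g. the approval is ahead of the kickoff note; the revised draft is ahead of the follow-up. Every pair is in the required order; nothing is violated.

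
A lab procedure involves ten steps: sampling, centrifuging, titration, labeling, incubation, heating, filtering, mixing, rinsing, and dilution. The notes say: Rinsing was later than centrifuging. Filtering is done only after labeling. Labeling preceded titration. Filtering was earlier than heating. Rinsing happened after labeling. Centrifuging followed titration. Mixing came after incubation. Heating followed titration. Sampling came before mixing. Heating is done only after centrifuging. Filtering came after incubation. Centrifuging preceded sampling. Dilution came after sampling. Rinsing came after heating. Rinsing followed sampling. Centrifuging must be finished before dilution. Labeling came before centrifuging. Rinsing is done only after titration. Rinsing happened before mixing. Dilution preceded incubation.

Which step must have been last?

Every other step has a chain of constraints placing it before mixing, so mixing is last.

mixing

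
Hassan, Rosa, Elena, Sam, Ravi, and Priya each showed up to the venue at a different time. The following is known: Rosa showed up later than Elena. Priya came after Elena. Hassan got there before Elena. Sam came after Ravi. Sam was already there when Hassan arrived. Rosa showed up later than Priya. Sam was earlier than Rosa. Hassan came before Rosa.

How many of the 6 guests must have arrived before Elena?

Directly stated before Elena: Hassan.
Ravi reaches Elena via Ravi → Sam → Hassan → Elena.
Sam reaches Elena via Sam → Hassan → Elena.
No chain forces Rosa (or any of the others) ahead of Elena.
That's Hassan, Ravi, and Sam — 3 in all.

3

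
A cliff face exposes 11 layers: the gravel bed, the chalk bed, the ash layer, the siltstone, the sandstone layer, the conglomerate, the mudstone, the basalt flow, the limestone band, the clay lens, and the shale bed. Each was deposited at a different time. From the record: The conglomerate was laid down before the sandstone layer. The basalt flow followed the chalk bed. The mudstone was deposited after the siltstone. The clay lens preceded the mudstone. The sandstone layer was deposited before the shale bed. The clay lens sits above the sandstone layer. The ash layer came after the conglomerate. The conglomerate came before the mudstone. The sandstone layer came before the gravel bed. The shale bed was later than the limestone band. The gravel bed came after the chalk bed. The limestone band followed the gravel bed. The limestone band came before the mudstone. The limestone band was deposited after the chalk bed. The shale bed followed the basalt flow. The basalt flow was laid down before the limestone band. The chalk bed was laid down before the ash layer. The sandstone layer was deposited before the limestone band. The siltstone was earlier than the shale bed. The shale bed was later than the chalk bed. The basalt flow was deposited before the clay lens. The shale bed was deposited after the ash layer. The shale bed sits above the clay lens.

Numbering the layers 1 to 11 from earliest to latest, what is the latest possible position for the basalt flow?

7

The basalt flow must come before the clay lens, the limestone band, the mudstone, and the shale bed — 4 layers forced after it.
Everything else can be placed before the basalt flow in some valid order, so the basalt flow can sit as late as position 11 − 4 = 7.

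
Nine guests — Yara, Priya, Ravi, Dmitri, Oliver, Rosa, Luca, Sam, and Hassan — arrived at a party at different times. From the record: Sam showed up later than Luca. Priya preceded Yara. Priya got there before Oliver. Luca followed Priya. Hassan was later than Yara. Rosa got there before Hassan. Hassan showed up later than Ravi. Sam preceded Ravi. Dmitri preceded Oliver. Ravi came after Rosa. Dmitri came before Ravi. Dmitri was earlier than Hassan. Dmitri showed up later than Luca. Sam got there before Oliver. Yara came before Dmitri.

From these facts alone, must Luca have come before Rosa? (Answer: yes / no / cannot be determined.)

No chain of stated constraints runs from Luca to Rosa, and none runs from Rosa to Luca either.
So the relative order of Luca and Rosa is not fixed by the given facts.

cannot be determined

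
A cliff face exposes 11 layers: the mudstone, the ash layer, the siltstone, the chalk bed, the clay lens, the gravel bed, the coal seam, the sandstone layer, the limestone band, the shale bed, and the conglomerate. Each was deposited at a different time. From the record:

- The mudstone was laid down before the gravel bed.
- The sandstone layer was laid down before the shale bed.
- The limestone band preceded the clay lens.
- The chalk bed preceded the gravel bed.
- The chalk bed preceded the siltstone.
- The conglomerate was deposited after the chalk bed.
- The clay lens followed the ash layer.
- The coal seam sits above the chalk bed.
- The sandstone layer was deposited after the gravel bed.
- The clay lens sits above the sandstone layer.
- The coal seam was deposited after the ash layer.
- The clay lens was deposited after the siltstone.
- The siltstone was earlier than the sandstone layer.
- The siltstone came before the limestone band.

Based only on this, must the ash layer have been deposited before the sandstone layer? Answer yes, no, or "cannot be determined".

cannot be determined

No chain of stated constraints runs from the ash layer to the sandstone layer, and none runs from the sandstone layer to the ash layer either.
So the relative order of the ash layer and the sandstone layer is not fixed by the given facts.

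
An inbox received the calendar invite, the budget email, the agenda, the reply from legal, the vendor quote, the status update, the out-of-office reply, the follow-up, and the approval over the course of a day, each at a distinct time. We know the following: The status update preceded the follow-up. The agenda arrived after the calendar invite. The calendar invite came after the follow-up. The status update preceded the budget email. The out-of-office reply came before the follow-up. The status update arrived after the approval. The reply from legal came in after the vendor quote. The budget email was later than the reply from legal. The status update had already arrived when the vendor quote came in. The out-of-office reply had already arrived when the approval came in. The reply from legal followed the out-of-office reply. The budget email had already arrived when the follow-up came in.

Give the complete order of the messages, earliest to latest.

The constraints fix every adjacent pair, so only one ordering works:
the out-of-office reply → the approval → the status update → the vendor quote → the reply from legal → the budget email → the follow-up → the calendar invite → the agenda.

the out-of-office reply, the approval, the status update, the vendor quote, the reply from legal, the budget email, the follow-up, the calendar invite, the agenda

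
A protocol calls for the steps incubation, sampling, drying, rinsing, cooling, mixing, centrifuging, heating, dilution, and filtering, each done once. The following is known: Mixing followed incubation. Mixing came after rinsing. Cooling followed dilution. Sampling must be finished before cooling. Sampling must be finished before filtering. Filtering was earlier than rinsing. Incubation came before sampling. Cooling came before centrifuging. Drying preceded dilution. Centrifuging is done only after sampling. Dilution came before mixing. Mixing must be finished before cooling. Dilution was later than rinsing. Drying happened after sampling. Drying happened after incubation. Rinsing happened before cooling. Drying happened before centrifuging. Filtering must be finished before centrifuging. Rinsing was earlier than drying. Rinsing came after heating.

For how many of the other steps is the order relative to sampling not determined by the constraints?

Forced before sampling: incubation; forced after sampling: centrifuging, cooling, dilution, drying, filtering, mixing, and rinsing.
That leaves heating with no forced order relative to sampling — 1.

1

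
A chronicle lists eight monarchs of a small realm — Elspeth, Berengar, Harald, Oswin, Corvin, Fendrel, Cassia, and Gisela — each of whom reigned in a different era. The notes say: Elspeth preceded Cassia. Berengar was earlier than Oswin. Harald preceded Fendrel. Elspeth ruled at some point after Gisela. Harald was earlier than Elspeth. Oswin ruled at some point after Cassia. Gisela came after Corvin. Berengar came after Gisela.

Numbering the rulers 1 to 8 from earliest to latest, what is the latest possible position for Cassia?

Cassia must come before Oswin — 1 ruler forced after them.
Everything else can be placed before Cassia in some valid order, so Cassia can sit as late as position 8 − 1 = 7.

7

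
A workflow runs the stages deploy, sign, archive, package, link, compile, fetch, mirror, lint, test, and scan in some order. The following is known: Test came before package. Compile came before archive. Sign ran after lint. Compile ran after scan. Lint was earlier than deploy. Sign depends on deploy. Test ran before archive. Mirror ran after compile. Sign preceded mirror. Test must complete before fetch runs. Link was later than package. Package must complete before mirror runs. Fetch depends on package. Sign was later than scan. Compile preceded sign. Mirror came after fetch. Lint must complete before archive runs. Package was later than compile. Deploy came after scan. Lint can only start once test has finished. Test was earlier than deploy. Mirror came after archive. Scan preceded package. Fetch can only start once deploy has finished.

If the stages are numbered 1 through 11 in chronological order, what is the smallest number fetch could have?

7

Compile, deploy, lint, package, scan, and test must all come before fetch — 6 forced predecessors.
Nothing else is forced ahead of fetch, so its earliest slot is position 6 + 1 = 7.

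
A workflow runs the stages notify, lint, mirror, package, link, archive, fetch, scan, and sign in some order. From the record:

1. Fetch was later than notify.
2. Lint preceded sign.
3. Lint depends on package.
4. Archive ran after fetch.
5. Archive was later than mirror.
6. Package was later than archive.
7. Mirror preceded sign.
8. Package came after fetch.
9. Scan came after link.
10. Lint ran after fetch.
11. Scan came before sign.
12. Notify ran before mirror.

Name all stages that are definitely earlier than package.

Directly stated before package: archive and fetch.
Mirror reaches package via mirror → archive → package.
Notify reaches package via notify → fetch → package.
No chain forces sign (or any of the others) ahead of package.

archive, fetch, mirror, notify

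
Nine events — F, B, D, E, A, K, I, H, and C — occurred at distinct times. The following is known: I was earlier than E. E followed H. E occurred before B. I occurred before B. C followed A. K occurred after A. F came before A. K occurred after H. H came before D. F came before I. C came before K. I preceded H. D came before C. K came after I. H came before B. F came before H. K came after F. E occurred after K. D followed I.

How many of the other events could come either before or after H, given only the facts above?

Forced before H: F and I; forced after H: B, C, D, E, and K.
That leaves A with no forced order relative to H — 1.

1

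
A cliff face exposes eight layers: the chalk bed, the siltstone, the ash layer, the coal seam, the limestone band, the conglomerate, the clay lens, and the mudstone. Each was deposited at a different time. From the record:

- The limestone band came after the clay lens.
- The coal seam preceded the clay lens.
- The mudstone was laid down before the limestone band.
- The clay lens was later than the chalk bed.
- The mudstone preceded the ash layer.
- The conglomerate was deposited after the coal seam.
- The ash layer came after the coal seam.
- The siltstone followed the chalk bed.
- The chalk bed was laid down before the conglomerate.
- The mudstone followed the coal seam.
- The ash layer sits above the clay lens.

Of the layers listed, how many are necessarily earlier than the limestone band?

Directly stated before the limestone band: the clay lens and the mudstone.
The chalk bed reaches the limestone band via the chalk bed → the clay lens → the limestone band.
The coal seam reaches the limestone band via the coal seam → the clay lens → the limestone band.
That's the chalk bed, the clay lens, the coal seam, and the mudstone — 4 in all.

4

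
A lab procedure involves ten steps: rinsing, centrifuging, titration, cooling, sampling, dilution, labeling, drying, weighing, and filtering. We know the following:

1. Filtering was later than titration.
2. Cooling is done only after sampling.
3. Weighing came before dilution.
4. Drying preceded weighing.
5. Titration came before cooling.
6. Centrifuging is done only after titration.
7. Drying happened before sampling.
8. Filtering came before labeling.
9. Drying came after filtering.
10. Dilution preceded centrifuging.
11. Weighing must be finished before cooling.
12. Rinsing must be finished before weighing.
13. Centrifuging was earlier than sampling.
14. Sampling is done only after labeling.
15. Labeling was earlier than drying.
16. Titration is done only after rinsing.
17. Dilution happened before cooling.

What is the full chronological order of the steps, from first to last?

The constraints fix every adjacent pair, so only one ordering works:
rinsing → titration → filtering → labeling → drying → weighing → dilution → centrifuging → sampling → cooling.

rinsing, titration, filtering, labeling, drying, weighing, dilution, centrifuging, sampling, cooling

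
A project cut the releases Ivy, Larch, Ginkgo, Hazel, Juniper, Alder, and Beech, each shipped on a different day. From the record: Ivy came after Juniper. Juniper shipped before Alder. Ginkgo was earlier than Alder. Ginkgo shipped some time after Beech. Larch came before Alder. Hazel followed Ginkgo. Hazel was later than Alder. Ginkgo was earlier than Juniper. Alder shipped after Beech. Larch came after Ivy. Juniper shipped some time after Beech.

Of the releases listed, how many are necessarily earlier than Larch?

Directly stated before Larch: Ivy.
Beech reaches Larch via Beech → Juniper → Ivy → Larch.
Ginkgo reaches Larch via Ginkgo → Juniper → Ivy → Larch.
Juniper reaches Larch via Juniper → Ivy → Larch.
No chain forces Alder (or any of the others) ahead of Larch.
That's Beech, Ginkgo, Ivy, and Juniper — 4 in all.

4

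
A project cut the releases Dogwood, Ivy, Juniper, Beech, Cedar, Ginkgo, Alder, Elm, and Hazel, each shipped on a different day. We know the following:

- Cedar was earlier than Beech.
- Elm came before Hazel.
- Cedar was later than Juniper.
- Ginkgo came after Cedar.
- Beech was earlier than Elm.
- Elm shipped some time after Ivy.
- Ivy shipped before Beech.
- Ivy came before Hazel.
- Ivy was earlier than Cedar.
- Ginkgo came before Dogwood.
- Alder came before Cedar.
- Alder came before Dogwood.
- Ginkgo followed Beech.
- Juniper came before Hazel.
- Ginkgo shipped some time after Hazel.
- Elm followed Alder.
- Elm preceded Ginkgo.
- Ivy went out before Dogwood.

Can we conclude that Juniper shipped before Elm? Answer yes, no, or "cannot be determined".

yes

Chain the constraints: Juniper → Cedar → Beech → Elm. Each link is directly stated, so Juniper comes before Elm.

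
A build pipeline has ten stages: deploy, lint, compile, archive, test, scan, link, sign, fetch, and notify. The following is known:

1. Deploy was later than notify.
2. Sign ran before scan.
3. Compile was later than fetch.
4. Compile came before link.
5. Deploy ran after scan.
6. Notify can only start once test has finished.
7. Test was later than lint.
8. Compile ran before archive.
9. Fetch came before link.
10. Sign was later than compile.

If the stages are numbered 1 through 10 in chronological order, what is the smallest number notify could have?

Lint and test must both come before notify — 2 forced predecessors.
Nothing else is forced ahead of notify, so its earliest slot is position 2 + 1 = 3.

3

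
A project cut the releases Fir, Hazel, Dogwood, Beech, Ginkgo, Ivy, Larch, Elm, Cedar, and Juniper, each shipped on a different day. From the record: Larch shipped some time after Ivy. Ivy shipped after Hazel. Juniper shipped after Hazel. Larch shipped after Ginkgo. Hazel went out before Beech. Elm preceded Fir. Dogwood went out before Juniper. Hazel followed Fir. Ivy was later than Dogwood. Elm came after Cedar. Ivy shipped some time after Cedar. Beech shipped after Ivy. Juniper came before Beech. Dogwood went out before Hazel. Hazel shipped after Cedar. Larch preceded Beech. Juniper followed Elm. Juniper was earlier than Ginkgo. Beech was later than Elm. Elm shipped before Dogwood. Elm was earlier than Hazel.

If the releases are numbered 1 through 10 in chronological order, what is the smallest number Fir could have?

3

Cedar and Elm must both come before Fir — 2 forced predecessors.
Nothing else is forced ahead of Fir, so its earliest slot is position 2 + 1 = 3.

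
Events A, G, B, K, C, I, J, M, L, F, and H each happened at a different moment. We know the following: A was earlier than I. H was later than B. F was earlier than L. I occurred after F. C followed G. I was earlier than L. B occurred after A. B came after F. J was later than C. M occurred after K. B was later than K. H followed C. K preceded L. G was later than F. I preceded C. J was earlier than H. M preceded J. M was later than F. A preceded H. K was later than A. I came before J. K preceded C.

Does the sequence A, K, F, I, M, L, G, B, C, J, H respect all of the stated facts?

yes

Check each stated constraint against the proposed order — e.g. K is ahead of C; A is ahead of H. Every pair is in the required order; nothing is violated.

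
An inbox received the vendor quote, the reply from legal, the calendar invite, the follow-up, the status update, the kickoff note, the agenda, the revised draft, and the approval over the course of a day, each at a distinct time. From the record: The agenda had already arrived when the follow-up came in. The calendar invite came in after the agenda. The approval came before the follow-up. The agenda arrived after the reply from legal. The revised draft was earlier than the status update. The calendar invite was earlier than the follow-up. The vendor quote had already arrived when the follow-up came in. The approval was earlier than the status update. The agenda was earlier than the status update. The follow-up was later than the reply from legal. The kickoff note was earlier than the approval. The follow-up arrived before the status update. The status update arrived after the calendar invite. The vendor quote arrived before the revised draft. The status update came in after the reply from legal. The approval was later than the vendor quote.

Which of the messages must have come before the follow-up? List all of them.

the agenda, the approval, the calendar invite, the kickoff note, the reply from legal, the vendor quote

Directly stated before the follow-up: the agenda, the approval, the calendar invite, the reply from legal, and the vendor quote.
The kickoff note reaches the follow-up via the kickoff note → the approval → the follow-up.
No chain forces the revised draft (or any of the others) ahead of the follow-up.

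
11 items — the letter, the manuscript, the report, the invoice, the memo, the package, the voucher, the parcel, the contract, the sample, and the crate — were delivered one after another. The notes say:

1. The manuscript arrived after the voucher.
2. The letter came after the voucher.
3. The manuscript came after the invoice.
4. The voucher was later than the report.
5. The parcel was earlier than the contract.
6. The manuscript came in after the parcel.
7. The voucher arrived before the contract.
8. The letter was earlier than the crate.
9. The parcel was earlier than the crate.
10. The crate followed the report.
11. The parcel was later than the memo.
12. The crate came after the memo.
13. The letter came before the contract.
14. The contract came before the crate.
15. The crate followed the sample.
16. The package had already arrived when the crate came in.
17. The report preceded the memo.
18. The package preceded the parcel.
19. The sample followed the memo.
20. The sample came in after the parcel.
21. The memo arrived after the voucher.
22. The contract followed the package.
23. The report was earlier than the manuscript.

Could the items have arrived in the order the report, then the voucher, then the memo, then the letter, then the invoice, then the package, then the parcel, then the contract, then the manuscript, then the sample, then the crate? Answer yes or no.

Check each stated constraint against the proposed order — e.g. the report is ahead of the manuscript; the report is ahead of the crate. Every pair is in the required order; nothing is violated.

yes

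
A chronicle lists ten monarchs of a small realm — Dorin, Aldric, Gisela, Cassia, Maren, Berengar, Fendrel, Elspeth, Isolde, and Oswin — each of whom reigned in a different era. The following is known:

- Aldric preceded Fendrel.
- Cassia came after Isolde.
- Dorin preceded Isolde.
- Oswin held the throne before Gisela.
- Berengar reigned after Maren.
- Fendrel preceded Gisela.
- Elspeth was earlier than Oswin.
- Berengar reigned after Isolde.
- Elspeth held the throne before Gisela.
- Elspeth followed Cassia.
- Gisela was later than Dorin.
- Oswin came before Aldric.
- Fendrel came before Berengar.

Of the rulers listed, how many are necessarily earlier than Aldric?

5

Directly stated before Aldric: Oswin.
Cassia reaches Aldric via Cassia → Elspeth → Oswin → Aldric.
Dorin reaches Aldric via Dorin → Isolde → Cassia → Elspeth → Oswin → Aldric.
Elspeth reaches Aldric via Elspeth → Oswin → Aldric.
Likewise Isolde reaches Aldric by chaining the stated constraints.
That's Cassia, Dorin, Elspeth, Isolde, and Oswin — 5 in all.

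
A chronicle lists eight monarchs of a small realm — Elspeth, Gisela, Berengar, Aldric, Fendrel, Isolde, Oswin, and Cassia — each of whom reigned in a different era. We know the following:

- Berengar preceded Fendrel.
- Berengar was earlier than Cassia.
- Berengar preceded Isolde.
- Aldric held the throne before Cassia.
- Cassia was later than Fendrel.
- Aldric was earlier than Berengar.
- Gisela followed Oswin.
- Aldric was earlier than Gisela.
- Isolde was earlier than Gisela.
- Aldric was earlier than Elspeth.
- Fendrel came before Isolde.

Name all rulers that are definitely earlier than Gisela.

Aldric, Berengar, Fendrel, Isolde, Oswin

Directly stated before Gisela: Aldric, Isolde, and Oswin.
Berengar reaches Gisela via Berengar → Isolde → Gisela.
Fendrel reaches Gisela via Fendrel → Isolde → Gisela.
No chain forces Cassia (or any of the others) ahead of Gisela.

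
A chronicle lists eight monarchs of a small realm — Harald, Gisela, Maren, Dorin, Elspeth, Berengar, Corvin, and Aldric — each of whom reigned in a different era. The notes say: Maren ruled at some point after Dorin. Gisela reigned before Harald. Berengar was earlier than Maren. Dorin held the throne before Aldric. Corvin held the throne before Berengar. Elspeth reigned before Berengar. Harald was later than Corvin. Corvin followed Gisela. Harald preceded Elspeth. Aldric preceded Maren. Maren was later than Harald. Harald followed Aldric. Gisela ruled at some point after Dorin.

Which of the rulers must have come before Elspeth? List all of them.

Aldric, Corvin, Dorin, Gisela, Harald

Directly stated before Elspeth: Harald.
Aldric reaches Elspeth via Aldric → Harald → Elspeth.
Corvin reaches Elspeth via Corvin → Harald → Elspeth.
Dorin reaches Elspeth via Dorin → Gisela → Harald → Elspeth.
Likewise Gisela reaches Elspeth by chaining the stated constraints.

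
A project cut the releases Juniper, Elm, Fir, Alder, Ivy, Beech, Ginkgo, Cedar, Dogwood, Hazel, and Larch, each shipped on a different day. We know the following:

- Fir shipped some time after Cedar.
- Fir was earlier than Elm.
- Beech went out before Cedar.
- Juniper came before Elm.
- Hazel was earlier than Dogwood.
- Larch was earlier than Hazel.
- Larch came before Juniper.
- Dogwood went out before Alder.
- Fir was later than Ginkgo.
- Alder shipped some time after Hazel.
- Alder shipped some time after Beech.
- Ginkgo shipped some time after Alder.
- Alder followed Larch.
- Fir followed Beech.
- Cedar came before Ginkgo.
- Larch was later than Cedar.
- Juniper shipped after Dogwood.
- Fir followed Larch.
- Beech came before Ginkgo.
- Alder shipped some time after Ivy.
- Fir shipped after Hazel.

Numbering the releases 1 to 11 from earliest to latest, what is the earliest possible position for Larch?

Beech and Cedar must both come before Larch — 2 forced predecessors.
Nothing else is forced ahead of Larch, so its earliest slot is position 2 + 1 = 3.

3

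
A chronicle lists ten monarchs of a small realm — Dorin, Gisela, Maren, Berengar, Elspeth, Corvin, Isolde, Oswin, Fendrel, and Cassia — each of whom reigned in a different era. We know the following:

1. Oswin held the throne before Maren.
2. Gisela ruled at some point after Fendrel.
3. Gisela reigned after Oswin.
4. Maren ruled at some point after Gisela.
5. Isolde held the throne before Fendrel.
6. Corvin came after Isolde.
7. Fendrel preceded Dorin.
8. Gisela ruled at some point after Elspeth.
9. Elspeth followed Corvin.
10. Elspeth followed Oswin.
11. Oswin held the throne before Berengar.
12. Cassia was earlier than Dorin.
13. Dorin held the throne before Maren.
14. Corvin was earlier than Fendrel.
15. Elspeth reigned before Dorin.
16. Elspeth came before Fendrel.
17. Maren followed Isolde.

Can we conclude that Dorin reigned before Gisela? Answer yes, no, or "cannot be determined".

cannot be determined

No chain of stated constraints runs from Dorin to Gisela, and none runs from Gisela to Dorin either.
So the relative order of Dorin and Gisela is not fixed by the given facts.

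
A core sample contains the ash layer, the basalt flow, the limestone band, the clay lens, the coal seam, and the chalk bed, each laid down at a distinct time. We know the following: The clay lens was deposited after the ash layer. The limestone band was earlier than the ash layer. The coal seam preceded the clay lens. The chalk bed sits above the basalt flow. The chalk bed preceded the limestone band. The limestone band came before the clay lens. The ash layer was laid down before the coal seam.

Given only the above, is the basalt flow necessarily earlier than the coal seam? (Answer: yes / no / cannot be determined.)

Chain the constraints: the basalt flow → the chalk bed → the limestone band → the ash layer → the coal seam. Each link is directly stated, so the basalt flow comes before the coal seam.

yes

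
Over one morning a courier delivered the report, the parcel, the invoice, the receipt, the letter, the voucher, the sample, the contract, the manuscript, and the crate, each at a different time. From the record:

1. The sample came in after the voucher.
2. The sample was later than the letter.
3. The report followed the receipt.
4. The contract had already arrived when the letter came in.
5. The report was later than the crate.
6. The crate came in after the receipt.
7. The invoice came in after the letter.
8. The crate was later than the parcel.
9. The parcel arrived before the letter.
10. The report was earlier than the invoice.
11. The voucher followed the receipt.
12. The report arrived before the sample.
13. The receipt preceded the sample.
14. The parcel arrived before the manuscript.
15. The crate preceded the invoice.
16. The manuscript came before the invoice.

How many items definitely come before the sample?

Directly stated before the sample: the letter, the receipt, the report, and the voucher.
The contract reaches the sample via the contract → the letter → the sample.
The crate reaches the sample via the crate → the report → the sample.
The parcel reaches the sample via the parcel → the letter → the sample.
That's the contract, the crate, the letter, the parcel, the receipt, the report, and the voucher — 7 in all.

7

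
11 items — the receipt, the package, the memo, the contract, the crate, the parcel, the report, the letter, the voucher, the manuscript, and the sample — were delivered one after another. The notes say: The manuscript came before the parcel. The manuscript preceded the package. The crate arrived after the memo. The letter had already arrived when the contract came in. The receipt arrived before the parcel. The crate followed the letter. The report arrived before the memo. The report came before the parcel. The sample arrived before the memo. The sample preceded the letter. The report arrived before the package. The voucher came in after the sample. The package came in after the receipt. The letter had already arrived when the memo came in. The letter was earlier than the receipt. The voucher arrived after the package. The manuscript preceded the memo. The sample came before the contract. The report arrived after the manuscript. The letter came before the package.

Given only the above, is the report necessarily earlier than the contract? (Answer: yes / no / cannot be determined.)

cannot be determined

No chain of stated constraints runs from the report to the contract, and none runs from the contract to the report either.
So the relative order of the report and the contract is not fixed by the given facts.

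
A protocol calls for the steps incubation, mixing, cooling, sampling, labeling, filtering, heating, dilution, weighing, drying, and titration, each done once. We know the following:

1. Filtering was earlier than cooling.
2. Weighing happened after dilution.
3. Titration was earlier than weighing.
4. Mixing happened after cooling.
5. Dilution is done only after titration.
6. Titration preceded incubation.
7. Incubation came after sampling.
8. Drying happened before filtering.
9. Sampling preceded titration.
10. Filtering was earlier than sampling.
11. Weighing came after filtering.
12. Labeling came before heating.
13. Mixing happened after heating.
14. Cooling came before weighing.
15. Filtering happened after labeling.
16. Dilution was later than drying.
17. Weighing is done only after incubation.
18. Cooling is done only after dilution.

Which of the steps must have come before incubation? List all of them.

drying, filtering, labeling, sampling, titration

Directly stated before incubation: sampling and titration.
Drying reaches incubation via drying → filtering → sampling → incubation.
Filtering reaches incubation via filtering → sampling → incubation.
Labeling reaches incubation via labeling → filtering → sampling → incubation.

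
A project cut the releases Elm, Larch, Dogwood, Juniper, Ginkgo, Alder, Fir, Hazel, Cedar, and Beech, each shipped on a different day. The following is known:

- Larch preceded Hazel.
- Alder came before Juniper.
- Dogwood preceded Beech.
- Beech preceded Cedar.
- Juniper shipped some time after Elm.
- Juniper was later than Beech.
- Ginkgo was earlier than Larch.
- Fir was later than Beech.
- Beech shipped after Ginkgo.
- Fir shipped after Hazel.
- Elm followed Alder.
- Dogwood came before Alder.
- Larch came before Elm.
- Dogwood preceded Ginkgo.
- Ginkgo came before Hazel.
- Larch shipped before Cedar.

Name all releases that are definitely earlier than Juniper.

Alder, Beech, Dogwood, Elm, Ginkgo, Larch

Directly stated before Juniper: Alder, Beech, and Elm.
Dogwood reaches Juniper via Dogwood → Alder → Juniper.
Ginkgo reaches Juniper via Ginkgo → Beech → Juniper.
Larch reaches Juniper via Larch → Elm → Juniper.
No chain forces Hazel (or any of the others) ahead of Juniper.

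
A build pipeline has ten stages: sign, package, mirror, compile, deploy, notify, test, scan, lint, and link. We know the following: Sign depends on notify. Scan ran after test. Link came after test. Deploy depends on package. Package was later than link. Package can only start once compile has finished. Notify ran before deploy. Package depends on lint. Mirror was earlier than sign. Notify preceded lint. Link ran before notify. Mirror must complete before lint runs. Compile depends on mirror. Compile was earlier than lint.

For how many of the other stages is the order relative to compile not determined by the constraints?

5

Forced before compile: mirror; forced after compile: deploy, lint, and package.
That leaves link, notify, scan, sign, and test with no forced order relative to compile — 5.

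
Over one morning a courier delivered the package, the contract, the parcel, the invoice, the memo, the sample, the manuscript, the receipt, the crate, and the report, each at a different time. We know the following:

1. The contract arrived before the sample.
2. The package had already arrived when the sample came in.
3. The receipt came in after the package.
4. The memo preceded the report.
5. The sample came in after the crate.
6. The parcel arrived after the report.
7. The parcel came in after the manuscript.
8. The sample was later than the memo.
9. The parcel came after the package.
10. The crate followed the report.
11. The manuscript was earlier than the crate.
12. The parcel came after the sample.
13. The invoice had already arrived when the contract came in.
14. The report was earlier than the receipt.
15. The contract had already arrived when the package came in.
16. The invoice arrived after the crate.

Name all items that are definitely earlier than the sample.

the contract, the crate, the invoice, the manuscript, the memo, the package, the report

Directly stated before the sample: the contract, the crate, the memo, and the package.
The invoice reaches the sample via the invoice → the contract → the sample.
The manuscript reaches the sample via the manuscript → the crate → the sample.
The report reaches the sample via the report → the crate → the sample.
No chain forces the receipt (or any of the others) ahead of the sample.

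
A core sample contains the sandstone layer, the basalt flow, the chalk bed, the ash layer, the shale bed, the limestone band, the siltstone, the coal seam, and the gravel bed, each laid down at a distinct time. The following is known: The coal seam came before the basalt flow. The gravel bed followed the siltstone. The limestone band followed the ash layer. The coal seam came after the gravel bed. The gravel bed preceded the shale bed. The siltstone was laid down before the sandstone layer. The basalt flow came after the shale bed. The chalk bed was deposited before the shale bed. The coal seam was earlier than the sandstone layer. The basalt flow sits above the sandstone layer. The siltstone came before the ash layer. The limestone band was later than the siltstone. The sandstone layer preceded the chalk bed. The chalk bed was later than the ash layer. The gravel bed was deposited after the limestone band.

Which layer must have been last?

the basalt flow

Every other layer has a chain of constraints placing it before the basalt flow, so the basalt flow is last.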